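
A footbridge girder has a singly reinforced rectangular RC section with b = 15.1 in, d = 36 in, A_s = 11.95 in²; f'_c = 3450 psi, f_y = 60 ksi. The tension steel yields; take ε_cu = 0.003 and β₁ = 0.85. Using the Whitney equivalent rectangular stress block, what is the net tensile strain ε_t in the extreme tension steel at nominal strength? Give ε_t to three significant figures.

ε_t ≈ 0.00267

a = A_s f_y/(0.85 f'_c b) = 16.192 in.
β₁ = 0.85, so c = a/β₁ = 16.192/0.85 = 19.049 in.
From the linear strain diagram with ε_cu = 0.003: ε_t = 0.003 (d − c)/c = 0.003 × (36 − 19.049)/19.049 = 0.00267.
ε_t < 0.004 — the section is over-reinforced for flexure under ACI limits.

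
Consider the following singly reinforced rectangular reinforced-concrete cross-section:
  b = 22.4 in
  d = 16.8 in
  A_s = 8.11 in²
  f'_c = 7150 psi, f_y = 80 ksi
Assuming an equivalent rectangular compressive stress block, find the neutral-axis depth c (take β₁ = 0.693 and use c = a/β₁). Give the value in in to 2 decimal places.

c ≈ 6.88 in

T = A_s f_y = 8.11 × 80 = 648.8 kips.
a = T/(0.85 f'_c b) = 648.8/(0.85 × 7.15 × 22.4) = 4.7658 in.
With β₁ = 0.693, c = a/β₁ = 4.7658/0.693 = 6.88 in.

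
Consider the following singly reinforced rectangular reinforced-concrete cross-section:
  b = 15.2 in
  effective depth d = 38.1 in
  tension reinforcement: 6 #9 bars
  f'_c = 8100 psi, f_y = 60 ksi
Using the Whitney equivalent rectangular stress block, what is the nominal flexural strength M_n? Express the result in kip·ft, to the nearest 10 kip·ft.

M_n ≈ 1090 kip·ft

A_s = 6 × 1 = 6 in².
T = A_s f_y = 6 × 60 = 360 kips.
a = T/(0.85 f'_c b) = 360/(0.85 × 8.1 × 15.2) = 3.440 in.
M_n = T(d − a/2) = 360 × (38.1 − 1.72) = 13096.8 kip·in = 13096.8/12 = 1091.40 kip·ft.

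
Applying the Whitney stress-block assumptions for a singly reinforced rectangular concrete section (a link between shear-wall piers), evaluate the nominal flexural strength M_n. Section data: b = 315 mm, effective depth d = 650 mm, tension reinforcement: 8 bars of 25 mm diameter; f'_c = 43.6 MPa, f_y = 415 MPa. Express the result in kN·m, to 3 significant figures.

M_n ≈ 946 kN·m

A_s = 8 × 491 = 3928 mm².
T = A_s f_y = 3928 × 415 = 1630120 N = 1630.12 kN.
From C = T: a = T/(0.85 f'_c b) = 1630120/(0.85 × 43.6 × 315) = 139.64 mm.
M_n = T(d − a/2) = 1630.12 kN × (650 − 69.82) mm = 945.76 kN·m.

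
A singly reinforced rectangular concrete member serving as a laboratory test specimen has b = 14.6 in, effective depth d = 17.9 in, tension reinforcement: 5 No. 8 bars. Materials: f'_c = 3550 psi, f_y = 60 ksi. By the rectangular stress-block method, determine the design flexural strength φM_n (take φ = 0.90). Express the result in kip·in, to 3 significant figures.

φM_n ≈ 3240 kip·in

A_s = 5 × 0.79 = 3.95 in².
T = A_s f_y = 3.95 × 60 = 237 kips.
a = T/(0.85 f'_c b) = 237/(0.85 × 3.55 × 14.6) = 5.380 in.
M_n = T(d − a/2) = 237 × (17.9 − 2.69) = 3604.8 kip·in.
φM_n = 0.90 × 3604.8 = 3244.3 kip·in.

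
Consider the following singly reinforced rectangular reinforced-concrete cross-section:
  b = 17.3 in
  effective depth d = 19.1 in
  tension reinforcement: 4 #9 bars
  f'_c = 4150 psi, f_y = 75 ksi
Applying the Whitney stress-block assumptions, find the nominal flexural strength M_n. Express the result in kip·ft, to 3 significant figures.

A_s = 4 × 1 = 4 in².
T = A_s f_y = 4 × 75 = 300 kips.
a = T/(0.85 f'_c b) = 300/(0.85 × 4.15 × 17.3) = 4.916 in.
M_n = T(d − a/2) = 300 × (19.1 − 2.458) = 4992.6 kip·in = 4992.6/12 = 416.05 kip·ft.

M_n ≈ 416 kip·ft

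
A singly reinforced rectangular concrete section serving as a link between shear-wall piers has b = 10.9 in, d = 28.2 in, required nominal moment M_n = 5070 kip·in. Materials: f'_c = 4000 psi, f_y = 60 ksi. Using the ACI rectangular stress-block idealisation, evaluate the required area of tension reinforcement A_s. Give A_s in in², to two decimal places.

A_s ≈ 3.31 in²

From M_n = 0.85 f'_c a b (d − a/2):
a = d − √(d² − 2M_n/(0.85 f'_c b)) = 28.2 − √(28.2² − 2 × 5070/(0.85 × 4 × 10.9)) = 5.361 in.
A_s = 0.85 f'_c a b / f_y = 0.85 × 4 × 5.361 × 10.9 / 60 = 3.311 in².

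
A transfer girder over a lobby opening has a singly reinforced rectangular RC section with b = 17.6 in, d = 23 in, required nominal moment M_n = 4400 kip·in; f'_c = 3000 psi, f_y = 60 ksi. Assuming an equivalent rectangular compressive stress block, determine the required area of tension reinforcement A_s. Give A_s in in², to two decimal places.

From M_n = 0.85 f'_c a b (d − a/2):
a = d − √(d² − 2M_n/(0.85 f'_c b)) = 23 − √(23² − 2 × 4400/(0.85 × 3 × 17.6)) = 4.754 in.
A_s = 0.85 f'_c a b / f_y = 0.85 × 3 × 4.754 × 17.6 / 60 = 3.556 in².

A_s ≈ 3.56 in²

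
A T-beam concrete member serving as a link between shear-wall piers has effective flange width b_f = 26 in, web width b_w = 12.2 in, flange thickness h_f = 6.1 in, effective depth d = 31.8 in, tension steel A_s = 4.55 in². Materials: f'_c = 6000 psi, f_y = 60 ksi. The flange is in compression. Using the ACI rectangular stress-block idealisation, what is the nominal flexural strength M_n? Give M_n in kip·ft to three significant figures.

M_n ≈ 700 kip·ft

Tension: T = A_s f_y = 4.55 × 60 = 273 kips.
Try a within the flange: a = T/(0.85 f'_c b_f) = 273/(0.85 × 6 × 26) = 2.059 in.
Since a = 2.059 ≤ h_f = 6.1 in, the stress block lies entirely in the flange; analyse as a rectangular beam of width b_f.
M_n = T(d − a/2) = 273 × (31.8 − 1.0295) = 8400.3 kip·in.
M_n = 8400.3/12 = 700.03 kip·ft.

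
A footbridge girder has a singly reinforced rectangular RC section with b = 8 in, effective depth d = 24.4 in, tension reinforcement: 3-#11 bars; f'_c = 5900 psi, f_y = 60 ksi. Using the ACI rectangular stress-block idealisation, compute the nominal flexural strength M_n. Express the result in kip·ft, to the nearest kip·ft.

A_s = 3 × 1.56 = 4.68 in².
T = A_s f_y = 4.68 × 60 = 280.8 kips.
a = T/(0.85 f'_c b) = 280.8/(0.85 × 5.9 × 8) = 6.999 in.
M_n = T(d − a/2) = 280.8 × (24.4 − 3.4995) = 5868.9 kip·in = 5868.9/12 = 489.08 kip·ft.

M_n ≈ 489 kip·ft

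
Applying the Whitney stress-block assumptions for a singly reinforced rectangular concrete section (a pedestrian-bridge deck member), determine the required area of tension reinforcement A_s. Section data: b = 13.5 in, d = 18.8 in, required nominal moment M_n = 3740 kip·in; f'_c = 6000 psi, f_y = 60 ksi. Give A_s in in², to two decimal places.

From M_n = 0.85 f'_c a b (d − a/2):
a = d − √(d² − 2M_n/(0.85 f'_c b)) = 18.8 − √(18.8² − 2 × 3740/(0.85 × 6 × 13.5)) = 3.154 in.
A_s = 0.85 f'_c a b / f_y = 0.85 × 6 × 3.154 × 13.5 / 60 = 3.619 in².

A_s ≈ 3.62 in²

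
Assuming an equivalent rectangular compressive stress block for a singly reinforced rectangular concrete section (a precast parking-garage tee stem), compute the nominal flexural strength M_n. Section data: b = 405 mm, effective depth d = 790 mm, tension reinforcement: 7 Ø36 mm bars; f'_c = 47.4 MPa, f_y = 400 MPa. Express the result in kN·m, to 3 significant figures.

M_n ≈ 2000 kN·m

A_s = 7 × 1018 = 7126 mm².
T = A_s f_y = 7126 × 400 = 2850400 N = 2850.4 kN.
From C = T: a = T/(0.85 f'_c b) = 2850400/(0.85 × 47.4 × 405) = 174.68 mm.
M_n = T(d − a/2) = 2850.4 kN × (790 − 87.34) mm = 2002.86 kN·m.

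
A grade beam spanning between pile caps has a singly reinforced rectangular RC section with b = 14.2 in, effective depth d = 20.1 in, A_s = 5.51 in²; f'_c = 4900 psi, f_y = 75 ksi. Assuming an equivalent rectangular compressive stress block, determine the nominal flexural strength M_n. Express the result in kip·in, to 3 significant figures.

M_n ≈ 6860 kip·in

T = A_s f_y = 5.51 × 75 = 413.25 kips.
a = T/(0.85 f'_c b) = 413.25/(0.85 × 4.9 × 14.2) = 6.987 in.
M_n = T(d − a/2) = 413.25 × (20.1 − 3.4935) = 6862.6 kip·in.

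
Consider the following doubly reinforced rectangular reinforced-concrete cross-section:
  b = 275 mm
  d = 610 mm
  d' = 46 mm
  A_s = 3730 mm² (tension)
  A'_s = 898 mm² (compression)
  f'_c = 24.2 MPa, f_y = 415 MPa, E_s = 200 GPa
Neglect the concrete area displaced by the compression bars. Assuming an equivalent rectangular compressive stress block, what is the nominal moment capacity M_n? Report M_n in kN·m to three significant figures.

Assume both tension and compression steel yield.
Net tension couple steel: A_s − A'_s = 2832 mm².
a = (A_s − A'_s) f_y / (0.85 f'_c b) = 1175280/(0.85 × 24.2 × 275) = 207.77 mm.
c = a/β₁ = 207.77/0.85 = 244.44 mm; ε'_s = 0.003(c − d')/c = 0.0024 ≥ f_y/E_s = 0.0021, so compression steel does yield.
M_n = (A_s − A'_s) f_y (d − a/2) + A'_s f_y (d − d') = [1175280 × (610 − 103.885) + 372670 × (610 − 46)] × 10⁻⁶ = 594.83 + 210.19 = 805.02 kN·m.

M_n ≈ 805 kN·m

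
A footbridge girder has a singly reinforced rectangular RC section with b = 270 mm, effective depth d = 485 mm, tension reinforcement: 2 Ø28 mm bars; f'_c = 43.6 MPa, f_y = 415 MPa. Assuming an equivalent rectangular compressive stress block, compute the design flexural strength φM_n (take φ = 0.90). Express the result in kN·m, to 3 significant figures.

φM_n ≈ 211 kN·m

A_s = 2 × 616 = 1232 mm².
T = A_s f_y = 1232 × 415 = 511280 N = 511.28 kN.
From C = T: a = T/(0.85 f'_c b) = 511280/(0.85 × 43.6 × 270) = 51.10 mm.
M_n = T(d − a/2) = 511.28 kN × (485 − 25.55) mm = 234.91 kN·m.
φM_n = 0.90 × 234.91 = 211.42 kN·m.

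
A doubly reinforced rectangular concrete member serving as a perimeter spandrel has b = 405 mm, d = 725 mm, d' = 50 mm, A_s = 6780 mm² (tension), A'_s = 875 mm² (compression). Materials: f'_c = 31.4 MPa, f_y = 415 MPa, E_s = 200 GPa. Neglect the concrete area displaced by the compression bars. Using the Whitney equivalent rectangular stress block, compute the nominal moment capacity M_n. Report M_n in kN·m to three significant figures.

Assume both tension and compression steel yield.
Net tension couple steel: A_s − A'_s = 5905 mm².
a = (A_s − A'_s) f_y / (0.85 f'_c b) = 2450575/(0.85 × 31.4 × 405) = 226.71 mm.
c = a/β₁ = 226.71/0.826 = 274.47 mm; ε'_s = 0.003(c − d')/c = 0.0025 ≥ f_y/E_s = 0.0021, so compression steel does yield.
M_n = (A_s − A'_s) f_y (d − a/2) + A'_s f_y (d − d') = [2450575 × (725 − 113.355) + 363125 × (725 − 50)] × 10⁻⁶ = 1498.88 + 245.11 = 1743.99 kN·m.

M_n ≈ 1740 kN·m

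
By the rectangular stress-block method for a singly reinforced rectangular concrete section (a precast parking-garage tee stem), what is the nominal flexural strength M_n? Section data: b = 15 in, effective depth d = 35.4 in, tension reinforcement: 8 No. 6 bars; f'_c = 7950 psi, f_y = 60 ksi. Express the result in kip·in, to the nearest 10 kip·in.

A_s = 8 × 0.44 = 3.52 in².
T = A_s f_y = 3.52 × 60 = 211.2 kips.
a = T/(0.85 f'_c b) = 211.2/(0.85 × 7.95 × 15) = 2.084 in.
M_n = T(d − a/2) = 211.2 × (35.4 − 1.042) = 7256.4 kip·in.

M_n ≈ 7260 kip·in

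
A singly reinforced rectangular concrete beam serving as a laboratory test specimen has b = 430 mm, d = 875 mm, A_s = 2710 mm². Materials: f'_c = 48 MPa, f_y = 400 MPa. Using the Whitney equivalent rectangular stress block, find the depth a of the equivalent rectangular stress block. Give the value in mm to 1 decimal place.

a ≈ 61.8 mm

T = A_s f_y = 2710 × 400 = 1084000 N = 1084 kN.
Setting C = 0.85 f'_c a b equal to T: a = 1084000/(0.85 × 48 × 430) = 61.8 mm.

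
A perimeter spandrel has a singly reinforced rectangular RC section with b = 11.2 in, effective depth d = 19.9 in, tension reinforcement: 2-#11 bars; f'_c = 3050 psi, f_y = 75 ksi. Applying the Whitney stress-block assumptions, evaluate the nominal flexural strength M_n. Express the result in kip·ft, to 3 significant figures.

M_n ≈ 309 kip·ft

A_s = 2 × 1.56 = 3.12 in².
T = A_s f_y = 3.12 × 75 = 234 kips.
a = T/(0.85 f'_c b) = 234/(0.85 × 3.05 × 11.2) = 8.059 in.
M_n = T(d − a/2) = 234 × (19.9 − 4.0295) = 3713.7 kip·in = 3713.7/12 = 309.48 kip·ft.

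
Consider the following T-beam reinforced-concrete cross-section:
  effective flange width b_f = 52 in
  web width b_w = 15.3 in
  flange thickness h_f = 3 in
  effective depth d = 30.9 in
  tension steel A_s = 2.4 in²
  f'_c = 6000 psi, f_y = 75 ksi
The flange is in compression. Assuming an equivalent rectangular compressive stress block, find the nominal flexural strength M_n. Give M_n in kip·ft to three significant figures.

Tension: T = A_s f_y = 2.4 × 75 = 180 kips.
Try a within the flange: a = T/(0.85 f'_c b_f) = 180/(0.85 × 6 × 52) = 0.679 in.
Since a = 0.679 ≤ h_f = 3 in, the stress block lies entirely in the flange; analyse as a rectangular beam of width b_f.
M_n = T(d − a/2) = 180 × (30.9 − 0.3395) = 5500.9 kip·in.
M_n = 5500.9/12 = 458.41 kip·ft.

M_n ≈ 458 kip·ft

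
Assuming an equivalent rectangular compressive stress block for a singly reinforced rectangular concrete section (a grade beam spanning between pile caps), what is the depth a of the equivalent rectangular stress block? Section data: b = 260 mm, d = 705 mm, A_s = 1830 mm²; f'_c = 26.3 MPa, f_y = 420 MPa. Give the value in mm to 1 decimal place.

a ≈ 132.2 mm

T = A_s f_y = 1830 × 420 = 768600 N = 768.6 kN.
Setting C = 0.85 f'_c a b equal to T: a = 768600/(0.85 × 26.3 × 260) = 132.2 mm.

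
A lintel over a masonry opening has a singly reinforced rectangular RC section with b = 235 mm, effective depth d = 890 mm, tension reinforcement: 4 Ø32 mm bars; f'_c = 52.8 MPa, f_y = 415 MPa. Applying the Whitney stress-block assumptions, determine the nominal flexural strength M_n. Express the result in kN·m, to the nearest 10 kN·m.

M_n ≈ 1100 kN·m

A_s = 4 × 804 = 3216 mm².
T = A_s f_y = 3216 × 415 = 1334640 N = 1334.64 kN.
From C = T: a = T/(0.85 f'_c b) = 1334640/(0.85 × 52.8 × 235) = 126.54 mm.
M_n = T(d − a/2) = 1334.64 kN × (890 − 63.27) mm = 1103.39 kN·m.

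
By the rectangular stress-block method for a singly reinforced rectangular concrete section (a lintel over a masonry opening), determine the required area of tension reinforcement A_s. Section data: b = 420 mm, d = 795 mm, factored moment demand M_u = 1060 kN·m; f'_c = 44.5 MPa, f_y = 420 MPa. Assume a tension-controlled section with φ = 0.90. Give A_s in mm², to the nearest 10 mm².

M_n = M_u/φ = 1060/0.90 = 1177.78 kN·m.
With M_n = 0.85 f'_c a b (d − a/2), solve the quadratic for a:
a = d − √(d² − 2M_n/(0.85 f'_c b)) = 795 − √(795² − 2 × 1177.78×10⁶/(0.85 × 44.5 × 420)) = 99.48 mm.
A_s = 0.85 f'_c a b / f_y = 0.85 × 44.5 × 99.48 × 420 / 420 = 3762.8 mm².

A_s ≈ 3760 mm²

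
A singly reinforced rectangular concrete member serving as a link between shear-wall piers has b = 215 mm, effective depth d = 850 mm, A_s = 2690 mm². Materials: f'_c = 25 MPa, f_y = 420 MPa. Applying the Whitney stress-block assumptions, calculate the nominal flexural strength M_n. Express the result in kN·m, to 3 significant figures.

M_n ≈ 821 kN·m

T = A_s f_y = 2690 × 420 = 1129800 N = 1129.8 kN.
From C = T: a = T/(0.85 f'_c b) = 1129800/(0.85 × 25 × 215) = 247.29 mm.
M_n = T(d − a/2) = 1129.8 kN × (850 − 123.645) mm = 820.64 kN·m.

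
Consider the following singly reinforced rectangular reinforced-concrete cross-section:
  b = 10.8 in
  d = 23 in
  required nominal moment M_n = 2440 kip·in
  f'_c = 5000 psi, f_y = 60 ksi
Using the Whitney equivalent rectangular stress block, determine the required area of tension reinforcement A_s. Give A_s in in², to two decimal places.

A_s ≈ 1.87 in²

From M_n = 0.85 f'_c a b (d − a/2):
a = d − √(d² − 2M_n/(0.85 f'_c b)) = 23 − √(23² − 2 × 2440/(0.85 × 5 × 10.8)) = 2.441 in.
A_s = 0.85 f'_c a b / f_y = 0.85 × 5 × 2.441 × 10.8 / 60 = 1.867 in².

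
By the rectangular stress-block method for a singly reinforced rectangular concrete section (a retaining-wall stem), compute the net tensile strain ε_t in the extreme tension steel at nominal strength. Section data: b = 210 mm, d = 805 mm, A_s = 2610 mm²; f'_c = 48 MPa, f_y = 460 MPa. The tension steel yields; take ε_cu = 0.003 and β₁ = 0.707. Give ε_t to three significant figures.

a = A_s f_y/(0.85 f'_c b) = 140.13 mm.
β₁ = 0.707, so c = a/β₁ = 140.13/0.707 = 198.20 mm.
From the linear strain diagram with ε_cu = 0.003: ε_t = 0.003 (d − c)/c = 0.003 × (805 − 198.20)/198.20 = 0.00918.
Since ε_t ≥ 0.005, the section is tension-controlled.

ε_t ≈ 0.00918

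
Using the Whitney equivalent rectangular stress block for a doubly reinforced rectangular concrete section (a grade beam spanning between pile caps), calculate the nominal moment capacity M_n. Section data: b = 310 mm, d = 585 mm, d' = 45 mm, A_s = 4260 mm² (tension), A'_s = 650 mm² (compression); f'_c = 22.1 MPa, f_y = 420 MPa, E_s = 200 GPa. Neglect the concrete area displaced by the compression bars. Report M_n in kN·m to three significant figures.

Assume both tension and compression steel yield.
Net tension couple steel: A_s − A'_s = 3610 mm².
a = (A_s − A'_s) f_y / (0.85 f'_c b) = 1516200/(0.85 × 22.1 × 310) = 260.37 mm.
c = a/β₁ = 260.37/0.85 = 306.32 mm; ε'_s = 0.003(c − d')/c = 0.0026 ≥ f_y/E_s = 0.0021, so compression steel does yield.
M_n = (A_s − A'_s) f_y (d − a/2) + A'_s f_y (d − d') = [1516200 × (585 − 130.185) + 273000 × (585 − 45)] × 10⁻⁶ = 689.59 + 147.42 = 837.01 kN·m.

M_n ≈ 837 kN·m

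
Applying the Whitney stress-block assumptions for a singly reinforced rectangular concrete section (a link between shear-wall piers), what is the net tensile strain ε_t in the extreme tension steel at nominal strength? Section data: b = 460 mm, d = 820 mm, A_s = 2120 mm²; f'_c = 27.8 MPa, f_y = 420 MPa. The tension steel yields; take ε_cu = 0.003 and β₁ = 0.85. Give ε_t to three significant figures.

ε_t ≈ 0.0225

a = A_s f_y/(0.85 f'_c b) = 81.92 mm.
β₁ = 0.85, so c = a/β₁ = 81.92/0.85 = 96.38 mm.
From the linear strain diagram with ε_cu = 0.003: ε_t = 0.003 (d − c)/c = 0.003 × (820 − 96.38)/96.38 = 0.0225.
Since ε_t ≥ 0.005, the section is tension-controlled.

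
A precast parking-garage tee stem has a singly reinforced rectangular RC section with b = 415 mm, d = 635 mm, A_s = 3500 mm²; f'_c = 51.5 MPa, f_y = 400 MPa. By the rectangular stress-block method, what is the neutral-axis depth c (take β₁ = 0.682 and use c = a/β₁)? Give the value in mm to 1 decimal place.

c ≈ 113.0 mm

T = A_s f_y = 3500 × 400 = 1400000 N = 1400 kN.
Setting C = 0.85 f'_c a b equal to T: a = 1400000/(0.85 × 51.5 × 415) = 77.064 mm.
With β₁ = 0.682, c = a/β₁ = 77.064/0.682 = 113.0 mm.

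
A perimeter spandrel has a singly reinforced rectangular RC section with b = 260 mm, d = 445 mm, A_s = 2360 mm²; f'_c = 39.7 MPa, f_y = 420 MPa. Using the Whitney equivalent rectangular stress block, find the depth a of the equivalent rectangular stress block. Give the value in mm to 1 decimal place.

T = A_s f_y = 2360 × 420 = 991200 N = 991.2 kN.
Setting C = 0.85 f'_c a b equal to T: a = 991200/(0.85 × 39.7 × 260) = 113.0 mm.

a ≈ 113.0 mm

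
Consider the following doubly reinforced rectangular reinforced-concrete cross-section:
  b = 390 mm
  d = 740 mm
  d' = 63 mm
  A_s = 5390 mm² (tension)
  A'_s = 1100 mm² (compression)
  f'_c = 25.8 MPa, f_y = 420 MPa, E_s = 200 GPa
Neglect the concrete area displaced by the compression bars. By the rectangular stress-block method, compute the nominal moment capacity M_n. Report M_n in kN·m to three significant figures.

M_n ≈ 1460 kN·m

Assume both tension and compression steel yield.
Net tension couple steel: A_s − A'_s = 4290 mm².
a = (A_s − A'_s) f_y / (0.85 f'_c b) = 1801800/(0.85 × 25.8 × 390) = 210.67 mm.
c = a/β₁ = 210.67/0.85 = 247.85 mm; ε'_s = 0.003(c − d')/c = 0.0022 ≥ f_y/E_s = 0.0021, so compression steel does yield.
M_n = (A_s − A'_s) f_y (d − a/2) + A'_s f_y (d − d') = [1801800 × (740 − 105.335) + 462000 × (740 − 63)] × 10⁻⁶ = 1143.54 + 312.77 = 1456.31 kN·m.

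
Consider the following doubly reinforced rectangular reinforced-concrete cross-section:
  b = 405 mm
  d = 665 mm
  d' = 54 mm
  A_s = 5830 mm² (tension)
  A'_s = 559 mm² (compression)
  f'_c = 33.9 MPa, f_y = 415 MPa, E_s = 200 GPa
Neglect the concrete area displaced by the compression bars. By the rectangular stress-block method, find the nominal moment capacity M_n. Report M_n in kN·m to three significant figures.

M_n ≈ 1390 kN·m

Assume both tension and compression steel yield.
Net tension couple steel: A_s − A'_s = 5271 mm².
a = (A_s − A'_s) f_y / (0.85 f'_c b) = 2187465/(0.85 × 33.9 × 405) = 187.44 mm.
c = a/β₁ = 187.44/0.808 = 231.98 mm; ε'_s = 0.003(c − d')/c = 0.0023 ≥ f_y/E_s = 0.0021, so compression steel does yield.
M_n = (A_s − A'_s) f_y (d − a/2) + A'_s f_y (d − d') = [2187465 × (665 − 93.72) + 231985 × (665 − 54)] × 10⁻⁶ = 1249.66 + 141.74 = 1391.40 kN·m.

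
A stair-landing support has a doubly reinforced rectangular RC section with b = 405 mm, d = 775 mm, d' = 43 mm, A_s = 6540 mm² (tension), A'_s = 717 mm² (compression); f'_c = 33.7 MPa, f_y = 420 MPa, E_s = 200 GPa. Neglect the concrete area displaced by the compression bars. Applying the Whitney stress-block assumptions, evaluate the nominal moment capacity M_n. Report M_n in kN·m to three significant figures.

Assume both tension and compression steel yield.
Net tension couple steel: A_s − A'_s = 5823 mm².
a = (A_s − A'_s) f_y / (0.85 f'_c b) = 2445660/(0.85 × 33.7 × 405) = 210.81 mm.
c = a/β₁ = 210.81/0.809 = 260.58 mm; ε'_s = 0.003(c − d')/c = 0.0025 ≥ f_y/E_s = 0.0021, so compression steel does yield.
M_n = (A_s − A'_s) f_y (d − a/2) + A'_s f_y (d − d') = [2445660 × (775 − 105.405) + 301140 × (775 − 43)] × 10⁻⁶ = 1637.60 + 220.43 = 1858.03 kN·m.

M_n ≈ 1860 kN·m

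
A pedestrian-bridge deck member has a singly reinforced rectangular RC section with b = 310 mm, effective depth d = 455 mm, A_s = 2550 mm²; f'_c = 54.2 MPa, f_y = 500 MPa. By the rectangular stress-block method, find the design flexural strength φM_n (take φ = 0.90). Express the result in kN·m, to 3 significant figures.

φM_n ≈ 471 kN·m

T = A_s f_y = 2550 × 500 = 1275000 N = 1275 kN.
From C = T: a = T/(0.85 f'_c b) = 1275000/(0.85 × 54.2 × 310) = 89.28 mm.
M_n = T(d − a/2) = 1275 kN × (455 − 44.64) mm = 523.21 kN·m.
φM_n = 0.90 × 523.21 = 470.89 kN·m.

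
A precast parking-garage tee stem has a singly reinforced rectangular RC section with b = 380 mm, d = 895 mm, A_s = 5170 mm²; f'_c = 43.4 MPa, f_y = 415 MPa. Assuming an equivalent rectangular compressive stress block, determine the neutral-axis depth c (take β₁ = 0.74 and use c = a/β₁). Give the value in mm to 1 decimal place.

T = A_s f_y = 5170 × 415 = 2145550 N = 2145.55 kN.
Setting C = 0.85 f'_c a b equal to T: a = 2145550/(0.85 × 43.4 × 380) = 153.055 mm.
With β₁ = 0.74, c = a/β₁ = 153.055/0.74 = 206.8 mm.

c ≈ 206.8 mm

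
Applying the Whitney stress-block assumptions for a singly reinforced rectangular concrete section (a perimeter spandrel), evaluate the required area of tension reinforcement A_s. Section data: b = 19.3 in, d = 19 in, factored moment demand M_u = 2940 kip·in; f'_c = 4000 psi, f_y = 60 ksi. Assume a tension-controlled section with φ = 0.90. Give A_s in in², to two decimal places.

A_s ≈ 3.10 in²

M_n = M_u/φ = 2940/0.90 = 3266.67 kip·in.
From M_n = 0.85 f'_c a b (d − a/2):
a = d − √(d² − 2M_n/(0.85 f'_c b)) = 19 − √(19² − 2 × 3266.67/(0.85 × 4 × 19.3)) = 2.831 in.
A_s = 0.85 f'_c a b / f_y = 0.85 × 4 × 2.831 × 19.3 / 60 = 3.096 in².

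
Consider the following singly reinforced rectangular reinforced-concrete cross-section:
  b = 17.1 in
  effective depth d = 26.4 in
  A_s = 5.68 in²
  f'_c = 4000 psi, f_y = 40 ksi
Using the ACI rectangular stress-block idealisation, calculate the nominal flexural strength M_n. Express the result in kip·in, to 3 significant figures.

T = A_s f_y = 5.68 × 40 = 227.2 kips.
a = T/(0.85 f'_c b) = 227.2/(0.85 × 4 × 17.1) = 3.908 in.
M_n = T(d − a/2) = 227.2 × (26.4 − 1.954) = 5554.1 kip·in.

M_n ≈ 5550 kip·in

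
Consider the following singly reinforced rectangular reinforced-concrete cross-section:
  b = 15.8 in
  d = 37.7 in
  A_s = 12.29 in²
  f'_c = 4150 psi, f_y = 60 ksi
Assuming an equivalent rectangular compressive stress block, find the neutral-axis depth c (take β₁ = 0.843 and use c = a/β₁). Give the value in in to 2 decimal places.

c ≈ 15.69 in

T = A_s f_y = 12.29 × 60 = 737.4 kips.
a = T/(0.85 f'_c b) = 737.4/(0.85 × 4.15 × 15.8) = 13.2306 in.
With β₁ = 0.843, c = a/β₁ = 13.2306/0.843 = 15.69 in.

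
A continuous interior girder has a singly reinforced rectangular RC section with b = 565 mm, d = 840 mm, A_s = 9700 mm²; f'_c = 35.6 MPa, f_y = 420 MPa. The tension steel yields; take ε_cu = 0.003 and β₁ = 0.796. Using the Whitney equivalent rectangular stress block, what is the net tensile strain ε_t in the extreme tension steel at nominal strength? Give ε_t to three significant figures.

ε_t ≈ 0.00542

a = A_s f_y/(0.85 f'_c b) = 238.29 mm.
β₁ = 0.796, so c = a/β₁ = 238.29/0.796 = 299.36 mm.
From the linear strain diagram with ε_cu = 0.003: ε_t = 0.003 (d − c)/c = 0.003 × (840 − 299.36)/299.36 = 0.00542.
Since ε_t ≥ 0.005, the section is tension-controlled.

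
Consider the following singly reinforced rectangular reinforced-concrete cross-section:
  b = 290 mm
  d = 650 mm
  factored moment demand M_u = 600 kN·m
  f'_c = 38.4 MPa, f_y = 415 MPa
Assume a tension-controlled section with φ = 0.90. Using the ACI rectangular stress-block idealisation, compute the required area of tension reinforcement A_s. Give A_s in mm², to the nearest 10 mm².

A_s ≈ 2720 mm²

M_n = M_u/φ = 600/0.90 = 666.667 kN·m.
With M_n = 0.85 f'_c a b (d − a/2), solve the quadratic for a:
a = d − √(d² − 2M_n/(0.85 f'_c b)) = 650 − √(650² − 2 × 666.667×10⁶/(0.85 × 38.4 × 290)) = 119.30 mm.
A_s = 0.85 f'_c a b / f_y = 0.85 × 38.4 × 119.30 × 290 / 415 = 2721.1 mm².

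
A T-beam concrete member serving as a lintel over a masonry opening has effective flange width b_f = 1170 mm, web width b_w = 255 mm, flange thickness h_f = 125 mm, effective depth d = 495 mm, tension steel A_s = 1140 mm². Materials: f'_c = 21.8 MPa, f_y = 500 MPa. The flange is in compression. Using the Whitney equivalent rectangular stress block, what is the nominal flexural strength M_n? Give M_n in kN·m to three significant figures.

M_n ≈ 275 kN·m

Tension: T = A_s f_y = 1140 × 500 = 570000 N.
Try a within the flange: a = T/(0.85 f'_c b_f) = 570000/(0.85 × 21.8 × 1170) = 26.29 mm.
Since a = 26.29 ≤ h_f = 125 mm, the stress block lies entirely in the flange; analyse as a rectangular beam of width b_f.
M_n = T(d − a/2) = 570000 × (495 − 13.145) = 274.66 × 10⁶ N·mm.
M_n = 274.66 kN·m.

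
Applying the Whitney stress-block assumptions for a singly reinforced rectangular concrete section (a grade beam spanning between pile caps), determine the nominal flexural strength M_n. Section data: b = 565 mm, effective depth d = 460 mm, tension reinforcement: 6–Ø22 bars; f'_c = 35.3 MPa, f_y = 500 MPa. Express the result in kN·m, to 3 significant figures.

M_n ≈ 486 kN·m

A_s = 6 × 380 = 2280 mm².
T = A_s f_y = 2280 × 500 = 1140000 N = 1140 kN.
From C = T: a = T/(0.85 f'_c b) = 1140000/(0.85 × 35.3 × 565) = 67.25 mm.
M_n = T(d − a/2) = 1140 kN × (460 − 33.625) mm = 486.07 kN·m.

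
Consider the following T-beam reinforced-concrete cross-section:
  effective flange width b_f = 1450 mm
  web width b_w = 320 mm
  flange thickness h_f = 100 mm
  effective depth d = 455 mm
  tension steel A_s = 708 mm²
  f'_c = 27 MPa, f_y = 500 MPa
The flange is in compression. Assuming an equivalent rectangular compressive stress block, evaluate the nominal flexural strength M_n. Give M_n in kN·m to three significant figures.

Tension: T = A_s f_y = 708 × 500 = 354000 N.
Try a within the flange: a = T/(0.85 f'_c b_f) = 354000/(0.85 × 27 × 1450) = 10.64 mm.
Since a = 10.64 ≤ h_f = 100 mm, the stress block lies entirely in the flange; analyse as a rectangular beam of width b_f.
M_n = T(d − a/2) = 354000 × (455 − 5.32) = 159.19 × 10⁶ N·mm.
M_n = 159.19 kN·m.

M_n ≈ 159 kN·m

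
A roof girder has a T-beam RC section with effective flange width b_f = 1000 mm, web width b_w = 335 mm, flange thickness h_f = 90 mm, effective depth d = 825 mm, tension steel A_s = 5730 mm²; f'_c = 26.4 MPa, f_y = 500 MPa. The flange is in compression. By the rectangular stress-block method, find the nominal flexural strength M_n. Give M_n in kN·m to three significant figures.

Tension: T = A_s f_y = 5730 × 500 = 2865000 N.
Try a within the flange: a = T/(0.85 f'_c b_f) = 2865000/(0.85 × 26.4 × 1000) = 127.67 mm.
a = 127.67 > h_f = 90 mm: the block extends into the web. Split into flange-overhang and web parts.
C_f = 0.85 f'_c (b_f − b_w) h_f = 0.85 × 26.4 × (1000 − 335) × 90 = 1343034 N.
Remaining web compression depth: a_w = (T − C_f)/(0.85 f'_c b_w) = (2865000 − 1343034)/(0.85 × 26.4 × 335) = 202.46 mm.
M_n = C_f(d − h_f/2) + (T − C_f)(d − a_w/2) = 1343034 × (825 − 45) + 1521966 × (825 − 101.23) = 1047.57 + 1101.55 = 2149.12 × 10⁶ N·mm.
M_n = 2149.12 kN·m.

M_n ≈ 2150 kN·m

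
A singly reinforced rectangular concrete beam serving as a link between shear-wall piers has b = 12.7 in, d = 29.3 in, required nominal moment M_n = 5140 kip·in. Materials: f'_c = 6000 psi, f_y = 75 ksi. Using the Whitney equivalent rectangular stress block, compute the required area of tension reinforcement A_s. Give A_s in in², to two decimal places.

From M_n = 0.85 f'_c a b (d − a/2):
a = d − √(d² − 2M_n/(0.85 f'_c b)) = 29.3 − √(29.3² − 2 × 5140/(0.85 × 6 × 12.7)) = 2.847 in.
A_s = 0.85 f'_c a b / f_y = 0.85 × 6 × 2.847 × 12.7 / 75 = 2.459 in².

A_s ≈ 2.46 in²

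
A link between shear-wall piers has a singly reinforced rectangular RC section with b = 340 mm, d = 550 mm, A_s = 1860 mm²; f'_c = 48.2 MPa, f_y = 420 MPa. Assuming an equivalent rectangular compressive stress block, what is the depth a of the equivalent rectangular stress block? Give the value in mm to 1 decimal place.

a ≈ 56.1 mm

T = A_s f_y = 1860 × 420 = 781200 N = 781.2 kN.
Setting C = 0.85 f'_c a b equal to T: a = 781200/(0.85 × 48.2 × 340) = 56.1 mm.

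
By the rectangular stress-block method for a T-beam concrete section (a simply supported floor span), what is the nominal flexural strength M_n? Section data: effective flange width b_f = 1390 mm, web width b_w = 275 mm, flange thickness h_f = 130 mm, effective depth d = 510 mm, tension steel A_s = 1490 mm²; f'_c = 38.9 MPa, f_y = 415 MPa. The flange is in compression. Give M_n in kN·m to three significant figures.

Tension: T = A_s f_y = 1490 × 415 = 618350 N.
Try a within the flange: a = T/(0.85 f'_c b_f) = 618350/(0.85 × 38.9 × 1390) = 13.45 mm.
Since a = 13.45 ≤ h_f = 130 mm, the stress block lies entirely in the flange; analyse as a rectangular beam of width b_f.
M_n = T(d − a/2) = 618350 × (510 − 6.725) = 311.20 × 10⁶ N·mm.
M_n = 311.20 kN·m.

M_n ≈ 311 kN·m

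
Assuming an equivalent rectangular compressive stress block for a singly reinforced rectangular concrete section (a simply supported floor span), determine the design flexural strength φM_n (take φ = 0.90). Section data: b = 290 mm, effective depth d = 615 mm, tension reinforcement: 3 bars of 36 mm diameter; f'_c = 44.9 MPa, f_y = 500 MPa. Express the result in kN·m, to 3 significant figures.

φM_n ≈ 750 kN·m

A_s = 3 × 1018 = 3054 mm².
T = A_s f_y = 3054 × 500 = 1527000 N = 1527 kN.
From C = T: a = T/(0.85 f'_c b) = 1527000/(0.85 × 44.9 × 290) = 137.97 mm.
M_n = T(d − a/2) = 1527 kN × (615 − 68.985) mm = 833.76 kN·m.
φM_n = 0.90 × 833.76 = 750.38 kN·m.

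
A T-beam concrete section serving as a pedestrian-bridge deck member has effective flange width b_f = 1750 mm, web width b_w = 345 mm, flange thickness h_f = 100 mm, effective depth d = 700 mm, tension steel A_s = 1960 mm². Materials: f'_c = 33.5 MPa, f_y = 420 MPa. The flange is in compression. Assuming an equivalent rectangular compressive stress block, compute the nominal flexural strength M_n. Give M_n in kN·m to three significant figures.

M_n ≈ 569 kN·m

Tension: T = A_s f_y = 1960 × 420 = 823200 N.
Try a within the flange: a = T/(0.85 f'_c b_f) = 823200/(0.85 × 33.5 × 1750) = 16.52 mm.
Since a = 16.52 ≤ h_f = 100 mm, the stress block lies entirely in the flange; analyse as a rectangular beam of width b_f.
M_n = T(d − a/2) = 823200 × (700 − 8.26) = 569.44 × 10⁶ N·mm.
M_n = 569.44 kN·m.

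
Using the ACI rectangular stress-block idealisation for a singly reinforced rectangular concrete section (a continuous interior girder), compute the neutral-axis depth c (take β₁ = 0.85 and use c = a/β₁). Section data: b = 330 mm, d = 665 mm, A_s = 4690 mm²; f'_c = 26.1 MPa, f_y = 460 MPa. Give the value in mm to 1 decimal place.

T = A_s f_y = 4690 × 460 = 2157400 N = 2157.4 kN.
Setting C = 0.85 f'_c a b equal to T: a = 2157400/(0.85 × 26.1 × 330) = 294.685 mm.
With β₁ = 0.85, c = a/β₁ = 294.685/0.85 = 346.7 mm.

c ≈ 346.7 mm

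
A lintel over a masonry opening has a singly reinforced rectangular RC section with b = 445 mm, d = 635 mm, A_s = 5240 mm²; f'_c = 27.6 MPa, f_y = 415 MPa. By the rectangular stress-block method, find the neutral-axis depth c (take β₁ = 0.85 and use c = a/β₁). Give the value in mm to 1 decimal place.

T = A_s f_y = 5240 × 415 = 2174600 N = 2174.6 kN.
Setting C = 0.85 f'_c a b equal to T: a = 2174600/(0.85 × 27.6 × 445) = 208.301 mm.
With β₁ = 0.85, c = a/β₁ = 208.301/0.85 = 245.1 mm.

c ≈ 245.1 mm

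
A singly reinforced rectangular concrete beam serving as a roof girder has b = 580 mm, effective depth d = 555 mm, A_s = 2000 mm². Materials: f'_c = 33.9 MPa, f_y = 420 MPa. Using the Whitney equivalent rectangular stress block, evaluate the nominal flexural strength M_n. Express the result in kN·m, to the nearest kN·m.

T = A_s f_y = 2000 × 420 = 840000 N = 840 kN.
From C = T: a = T/(0.85 f'_c b) = 840000/(0.85 × 33.9 × 580) = 50.26 mm.
M_n = T(d − a/2) = 840 kN × (555 − 25.13) mm = 445.09 kN·m.

M_n ≈ 445 kN·m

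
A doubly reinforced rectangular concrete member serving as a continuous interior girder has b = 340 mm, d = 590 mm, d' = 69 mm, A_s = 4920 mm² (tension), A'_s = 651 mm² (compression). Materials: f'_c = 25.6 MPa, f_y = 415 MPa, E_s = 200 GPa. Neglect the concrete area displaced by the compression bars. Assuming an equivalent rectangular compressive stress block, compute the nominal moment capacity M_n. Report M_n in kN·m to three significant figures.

Assume both tension and compression steel yield.
Net tension couple steel: A_s − A'_s = 4269 mm².
a = (A_s − A'_s) f_y / (0.85 f'_c b) = 1771635/(0.85 × 25.6 × 340) = 239.46 mm.
c = a/β₁ = 239.46/0.85 = 281.72 mm; ε'_s = 0.003(c − d')/c = 0.0023 ≥ f_y/E_s = 0.0021, so compression steel does yield.
M_n = (A_s − A'_s) f_y (d − a/2) + A'_s f_y (d − d') = [1771635 × (590 − 119.73) + 270165 × (590 − 69)] × 10⁻⁶ = 833.15 + 140.76 = 973.91 kN·m.

M_n ≈ 974 kN·m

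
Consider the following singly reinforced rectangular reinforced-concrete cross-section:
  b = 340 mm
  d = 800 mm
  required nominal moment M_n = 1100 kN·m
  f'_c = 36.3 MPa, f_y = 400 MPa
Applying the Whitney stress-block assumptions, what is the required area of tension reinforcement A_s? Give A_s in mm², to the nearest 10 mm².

A_s ≈ 3780 mm²

With M_n = 0.85 f'_c a b (d − a/2), solve the quadratic for a:
a = d − √(d² − 2M_n/(0.85 f'_c b)) = 800 − √(800² − 2 × 1100×10⁶/(0.85 × 36.3 × 340)) = 144.03 mm.
A_s = 0.85 f'_c a b / f_y = 0.85 × 36.3 × 144.03 × 340 / 400 = 3777.4 mm².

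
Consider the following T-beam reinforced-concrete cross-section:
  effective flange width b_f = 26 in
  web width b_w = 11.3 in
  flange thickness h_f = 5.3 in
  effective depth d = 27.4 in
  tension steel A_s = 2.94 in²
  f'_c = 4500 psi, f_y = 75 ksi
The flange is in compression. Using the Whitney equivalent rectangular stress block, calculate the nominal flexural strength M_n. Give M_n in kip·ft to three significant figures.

M_n ≈ 483 kip·ft

Tension: T = A_s f_y = 2.94 × 75 = 220.5 kips.
Try a within the flange: a = T/(0.85 f'_c b_f) = 220.5/(0.85 × 4.5 × 26) = 2.217 in.
Since a = 2.217 ≤ h_f = 5.3 in, the stress block lies entirely in the flange; analyse as a rectangular beam of width b_f.
M_n = T(d − a/2) = 220.5 × (27.4 − 1.1085) = 5797.3 kip·in.
M_n = 5797.3/12 = 483.11 kip·ft.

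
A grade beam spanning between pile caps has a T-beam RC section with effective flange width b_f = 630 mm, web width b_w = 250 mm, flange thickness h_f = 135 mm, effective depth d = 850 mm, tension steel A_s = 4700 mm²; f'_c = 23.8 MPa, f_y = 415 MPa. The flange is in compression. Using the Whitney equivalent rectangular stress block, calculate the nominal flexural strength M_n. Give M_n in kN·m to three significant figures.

Tension: T = A_s f_y = 4700 × 415 = 1950500 N.
Try a within the flange: a = T/(0.85 f'_c b_f) = 1950500/(0.85 × 23.8 × 630) = 153.04 mm.
a = 153.04 > h_f = 135 mm: the block extends into the web. Split into flange-overhang and web parts.
C_f = 0.85 f'_c (b_f − b_w) h_f = 0.85 × 23.8 × (630 − 250) × 135 = 1037799 N.
Remaining web compression depth: a_w = (T − C_f)/(0.85 f'_c b_w) = (1950500 − 1037799)/(0.85 × 23.8 × 250) = 180.46 mm.
M_n = C_f(d − h_f/2) + (T − C_f)(d − a_w/2) = 1037799 × (850 − 67.5) + 912701 × (850 − 90.23) = 812.08 + 693.44 = 1505.52 × 10⁶ N·mm.
M_n = 1505.52 kN·m.

M_n ≈ 1510 kN·m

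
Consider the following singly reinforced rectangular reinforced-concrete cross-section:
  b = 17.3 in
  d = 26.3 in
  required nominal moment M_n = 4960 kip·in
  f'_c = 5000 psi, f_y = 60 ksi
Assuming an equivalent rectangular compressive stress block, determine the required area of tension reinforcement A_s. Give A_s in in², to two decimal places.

From M_n = 0.85 f'_c a b (d − a/2):
a = d − √(d² − 2M_n/(0.85 f'_c b)) = 26.3 − √(26.3² − 2 × 4960/(0.85 × 5 × 17.3)) = 2.704 in.
A_s = 0.85 f'_c a b / f_y = 0.85 × 5 × 2.704 × 17.3 / 60 = 3.314 in².

A_s ≈ 3.31 in²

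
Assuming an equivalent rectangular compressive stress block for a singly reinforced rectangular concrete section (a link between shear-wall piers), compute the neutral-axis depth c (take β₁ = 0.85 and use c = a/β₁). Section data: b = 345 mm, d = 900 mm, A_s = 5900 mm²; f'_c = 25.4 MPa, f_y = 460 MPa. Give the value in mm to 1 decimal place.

T = A_s f_y = 5900 × 460 = 2714000 N = 2714 kN.
Setting C = 0.85 f'_c a b equal to T: a = 2714000/(0.85 × 25.4 × 345) = 364.366 mm.
With β₁ = 0.85, c = a/β₁ = 364.366/0.85 = 428.7 mm.

c ≈ 428.7 mm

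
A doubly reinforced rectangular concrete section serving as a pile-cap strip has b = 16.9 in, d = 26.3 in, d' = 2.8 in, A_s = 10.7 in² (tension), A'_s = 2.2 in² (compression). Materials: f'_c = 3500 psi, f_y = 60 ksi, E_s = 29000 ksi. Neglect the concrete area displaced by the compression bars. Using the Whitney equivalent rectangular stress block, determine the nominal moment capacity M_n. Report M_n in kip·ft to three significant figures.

Assume both steels yield.
a = (A_s − A'_s) f_y/(0.85 f'_c b) = (10.7 − 2.2) × 60/(0.85 × 3.5 × 16.9) = 10.144 in.
c = a/β₁ = 10.144/0.85 = 11.934 in; ε'_s = 0.003(c − d')/c = 0.0023 ≥ ε_y = 0.0021, so the compression steel yields.
M_n = (A_s − A'_s) f_y (d − a/2) + A'_s f_y (d − d') = 510 × (26.3 − 5.072) + 132 × (26.3 − 2.8) = 10826.3 + 3102.0 = 13928.3 kip·in = 13928.3/12 = 1160.69 kip·ft.

M_n ≈ 1160 kip·ft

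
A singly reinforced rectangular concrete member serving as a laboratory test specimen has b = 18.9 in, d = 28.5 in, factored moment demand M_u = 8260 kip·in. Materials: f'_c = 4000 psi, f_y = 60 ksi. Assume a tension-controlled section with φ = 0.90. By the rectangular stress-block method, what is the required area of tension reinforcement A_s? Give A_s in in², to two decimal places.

M_n = M_u/φ = 8260/0.90 = 9177.78 kip·in.
From M_n = 0.85 f'_c a b (d − a/2):
a = d − √(d² − 2M_n/(0.85 f'_c b)) = 28.5 − √(28.5² − 2 × 9177.78/(0.85 × 4 × 18.9)) = 5.552 in.
A_s = 0.85 f'_c a b / f_y = 0.85 × 4 × 5.552 × 18.9 / 60 = 5.946 in².

A_s ≈ 5.95 in²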